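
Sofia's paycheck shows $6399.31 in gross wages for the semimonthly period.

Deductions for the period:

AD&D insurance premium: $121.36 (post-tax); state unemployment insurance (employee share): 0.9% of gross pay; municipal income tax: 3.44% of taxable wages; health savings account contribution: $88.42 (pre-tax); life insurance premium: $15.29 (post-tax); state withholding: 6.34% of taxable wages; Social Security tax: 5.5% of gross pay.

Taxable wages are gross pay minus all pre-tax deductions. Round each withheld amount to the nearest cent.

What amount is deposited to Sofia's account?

$5147.49

Health savings account contribution: $88.42
Taxable wages = $6399.31 − $88.42 = $6310.89
Municipal income tax: $6310.89 × 0.0344 = $217.09
State withholding: $6310.89 × 0.0634 = $400.11
Social Security tax: $6399.31 × 0.055 = $351.96
State unemployment insurance (employee share): $6399.31 × 0.009 = $57.59
Life insurance premium: $15.29
AD&D insurance premium: $121.36
Total deductions = $88.42 + $217.09 + $400.11 + $351.96 + $57.59 + $15.29 + $121.36 = $1251.82
Net pay = $6399.31 − $1251.82 = $5147.49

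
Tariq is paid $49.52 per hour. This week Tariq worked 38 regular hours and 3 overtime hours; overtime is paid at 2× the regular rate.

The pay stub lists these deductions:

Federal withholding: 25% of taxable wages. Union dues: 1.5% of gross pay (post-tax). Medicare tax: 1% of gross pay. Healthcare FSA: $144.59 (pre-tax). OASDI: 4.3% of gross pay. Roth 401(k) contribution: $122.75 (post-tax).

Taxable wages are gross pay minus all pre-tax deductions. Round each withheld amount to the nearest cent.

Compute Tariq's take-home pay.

Regular pay: 38 × $49.52 = $1881.76
Overtime pay: 3 × $49.52 × 2 = $297.12
Gross pay = $1881.76 + $297.12 = $2178.88
Healthcare FSA: $144.59
Taxable wages = $2178.88 − $144.59 = $2034.29
Federal withholding: $2034.29 × 0.25 = $508.57
OASDI: $2178.88 × 0.043 = $93.69
Medicare tax: $2178.88 × 0.01 = $21.79
Union dues: $2178.88 × 0.015 = $32.68
Roth 401(k) contribution: $122.75
Total deductions = $144.59 + $508.57 + $93.69 + $21.79 + $32.68 + $122.75 = $924.07
Net pay = $2178.88 − $924.07 = $1254.81

$1254.81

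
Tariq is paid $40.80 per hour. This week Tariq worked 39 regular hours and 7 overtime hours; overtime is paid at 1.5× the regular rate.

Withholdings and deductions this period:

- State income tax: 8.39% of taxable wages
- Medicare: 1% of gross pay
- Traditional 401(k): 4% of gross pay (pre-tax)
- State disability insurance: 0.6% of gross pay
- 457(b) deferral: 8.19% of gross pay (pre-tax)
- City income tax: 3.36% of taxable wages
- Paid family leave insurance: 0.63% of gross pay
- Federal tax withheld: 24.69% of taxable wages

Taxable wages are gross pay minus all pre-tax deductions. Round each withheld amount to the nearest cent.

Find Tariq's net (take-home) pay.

$1,082.14

Regular pay: 39 × $40.80 = $1,591.20
Overtime pay: 7 × $40.80 × 1.5 = $428.40
Gross pay = $1,591.20 + $428.40 = $2,019.60
457(b) deferral: $2,019.60 × 0.0819 = $165.41
Traditional 401(k): $2,019.60 × 0.04 = $80.78
Pre-tax total = $165.41 + $80.78 = $246.19
Taxable wages = $2,019.60 − $246.19 = $1,773.41
Federal tax withheld: $1,773.41 × 0.2469 = $437.85
State income tax: $1,773.41 × 0.0839 = $148.79
City income tax: $1,773.41 × 0.0336 = $59.59
Medicare: $2,019.60 × 0.01 = $20.20
State disability insurance: $2,019.60 × 0.006 = $12.12
Paid family leave insurance: $2,019.60 × 0.0063 = $12.72
Total deductions = $165.41 + $80.78 + $437.85 + $148.79 + $59.59 + $20.20 + $12.12 + $12.72 = $937.46
Net pay = $2,019.60 − $937.46 = $1,082.14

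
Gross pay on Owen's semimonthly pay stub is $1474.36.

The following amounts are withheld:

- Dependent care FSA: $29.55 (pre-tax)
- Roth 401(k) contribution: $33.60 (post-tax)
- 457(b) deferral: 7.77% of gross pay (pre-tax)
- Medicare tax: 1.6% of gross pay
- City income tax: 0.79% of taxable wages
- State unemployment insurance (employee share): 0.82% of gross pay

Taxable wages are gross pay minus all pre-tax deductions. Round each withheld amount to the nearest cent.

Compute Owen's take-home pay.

Dependent care FSA: $29.55
457(b) deferral: $1474.36 × 0.0777 = $114.56
Pre-tax total = $29.55 + $114.56 = $144.11
Taxable wages = $1474.36 − $144.11 = $1330.25
City income tax: $1330.25 × 0.0079 = $10.51
State unemployment insurance (employee share): $1474.36 × 0.0082 = $12.09
Medicare tax: $1474.36 × 0.016 = $23.59
Roth 401(k) contribution: $33.60
Total deductions = $29.55 + $114.56 + $10.51 + $12.09 + $23.59 + $33.60 = $223.90
Net pay = $1474.36 − $223.90 = $1250.46

$1250.46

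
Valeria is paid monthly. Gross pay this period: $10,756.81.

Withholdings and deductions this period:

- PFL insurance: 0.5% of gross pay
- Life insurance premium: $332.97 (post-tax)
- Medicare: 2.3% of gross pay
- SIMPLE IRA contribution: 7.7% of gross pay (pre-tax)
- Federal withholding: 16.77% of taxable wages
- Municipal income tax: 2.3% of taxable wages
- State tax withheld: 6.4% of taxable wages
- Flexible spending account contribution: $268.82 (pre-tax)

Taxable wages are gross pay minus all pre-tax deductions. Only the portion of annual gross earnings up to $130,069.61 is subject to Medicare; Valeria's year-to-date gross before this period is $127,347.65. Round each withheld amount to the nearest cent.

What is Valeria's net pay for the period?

Flexible spending account contribution: $268.82
SIMPLE IRA contribution: $10,756.81 × 0.077 = $828.27
Pre-tax total = $268.82 + $828.27 = $1,097.09
Taxable wages = $10,756.81 − $1,097.09 = $9,659.72
Federal withholding: $9,659.72 × 0.1677 = $1,619.94
Municipal income tax: $9,659.72 × 0.023 = $222.17
State tax withheld: $9,659.72 × 0.064 = $618.22
Medicare: only $130,069.61 − $127,347.65 = $2,721.96 of this check is subject → $2,721.96 × 0.023 = $62.61
PFL insurance: $10,756.81 × 0.005 = $53.78
Life insurance premium: $332.97
Total deductions = $268.82 + $828.27 + $1,619.94 + $222.17 + $618.22 + $62.61 + $53.78 + $332.97 = $4,006.78
Net pay = $10,756.81 − $4,006.78 = $6,750.03

$6,750.03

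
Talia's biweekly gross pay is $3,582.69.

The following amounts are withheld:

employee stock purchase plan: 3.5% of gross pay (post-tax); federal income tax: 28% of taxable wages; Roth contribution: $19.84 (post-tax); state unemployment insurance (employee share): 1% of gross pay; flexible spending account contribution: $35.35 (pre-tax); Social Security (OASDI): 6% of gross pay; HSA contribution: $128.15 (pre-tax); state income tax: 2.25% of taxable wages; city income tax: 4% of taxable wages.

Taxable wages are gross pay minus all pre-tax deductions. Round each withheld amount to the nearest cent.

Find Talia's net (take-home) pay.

$1,852.10

HSA contribution: $128.15
Flexible spending account contribution: $35.35
Pre-tax total = $128.15 + $35.35 = $163.50
Taxable wages = $3,582.69 − $163.50 = $3,419.19
Federal income tax: $3,419.19 × 0.28 = $957.37
State income tax: $3,419.19 × 0.0225 = $76.93
City income tax: $3,419.19 × 0.04 = $136.77
Social Security (OASDI): $3,582.69 × 0.06 = $214.96
State unemployment insurance (employee share): $3,582.69 × 0.01 = $35.83
Employee stock purchase plan: $3,582.69 × 0.035 = $125.39
Roth contribution: $19.84
Total deductions = $128.15 + $35.35 + $957.37 + $76.93 + $136.77 + $214.96 + $35.83 + $125.39 + $19.84 = $1,730.59
Net pay = $3,582.69 − $1,730.59 = $1,852.10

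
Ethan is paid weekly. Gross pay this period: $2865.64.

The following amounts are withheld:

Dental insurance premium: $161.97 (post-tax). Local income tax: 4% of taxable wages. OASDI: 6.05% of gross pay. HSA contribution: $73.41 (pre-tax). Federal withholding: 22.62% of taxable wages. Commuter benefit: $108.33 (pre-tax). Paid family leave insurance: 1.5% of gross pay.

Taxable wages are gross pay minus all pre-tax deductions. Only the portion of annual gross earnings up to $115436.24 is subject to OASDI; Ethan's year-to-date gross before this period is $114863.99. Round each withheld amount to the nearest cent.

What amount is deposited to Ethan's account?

Commuter benefit: $108.33
HSA contribution: $73.41
Pre-tax total = $108.33 + $73.41 = $181.74
Taxable wages = $2865.64 − $181.74 = $2683.90
Local income tax: $2683.90 × 0.04 = $107.36
Federal withholding: $2683.90 × 0.2262 = $607.10
OASDI: only $115436.24 − $114863.99 = $572.25 of this check is subject → $572.25 × 0.0605 = $34.62
Paid family leave insurance: $2865.64 × 0.015 = $42.98
Dental insurance premium: $161.97
Total deductions = $108.33 + $73.41 + $107.36 + $607.10 + $34.62 + $42.98 + $161.97 = $1135.77
Net pay = $2865.64 − $1135.77 = $1729.87

$1729.87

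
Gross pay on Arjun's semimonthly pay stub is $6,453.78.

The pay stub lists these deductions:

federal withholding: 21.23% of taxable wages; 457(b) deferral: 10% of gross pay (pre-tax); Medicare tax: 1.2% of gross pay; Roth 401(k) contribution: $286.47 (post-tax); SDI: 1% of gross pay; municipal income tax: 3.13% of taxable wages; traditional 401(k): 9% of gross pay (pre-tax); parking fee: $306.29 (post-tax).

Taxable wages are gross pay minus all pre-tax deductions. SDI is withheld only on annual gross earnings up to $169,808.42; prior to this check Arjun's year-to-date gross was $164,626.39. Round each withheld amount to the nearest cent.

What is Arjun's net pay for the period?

Traditional 401(k): $6,453.78 × 0.09 = $580.84
457(b) deferral: $6,453.78 × 0.1 = $645.38
Pre-tax total = $580.84 + $645.38 = $1,226.22
Taxable wages = $6,453.78 − $1,226.22 = $5,227.56
Municipal income tax: $5,227.56 × 0.0313 = $163.62
Federal withholding: $5,227.56 × 0.2123 = $1,109.81
Medicare tax: $6,453.78 × 0.012 = $77.45
SDI: only $169,808.42 − $164,626.39 = $5,182.03 of this check is subject → $5,182.03 × 0.01 = $51.82
Parking fee: $306.29
Roth 401(k) contribution: $286.47
Total deductions = $580.84 + $645.38 + $163.62 + $1,109.81 + $77.45 + $51.82 + $306.29 + $286.47 = $3,221.68
Net pay = $6,453.78 − $3,221.68 = $3,232.10

$3,232.10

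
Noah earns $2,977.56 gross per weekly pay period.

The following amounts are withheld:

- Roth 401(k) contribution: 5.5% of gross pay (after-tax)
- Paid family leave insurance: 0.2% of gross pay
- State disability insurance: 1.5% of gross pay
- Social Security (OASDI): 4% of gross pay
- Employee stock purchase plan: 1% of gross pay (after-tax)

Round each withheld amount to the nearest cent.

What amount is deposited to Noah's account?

$2,614.29

Paid family leave insurance: $2,977.56 × 0.002 = $5.96
State disability insurance: $2,977.56 × 0.015 = $44.66
Social Security (OASDI): $2,977.56 × 0.04 = $119.10
Roth 401(k) contribution: $2,977.56 × 0.055 = $163.77
Employee stock purchase plan: $2,977.56 × 0.01 = $29.78
Total deductions = $5.96 + $44.66 + $119.10 + $163.77 + $29.78 = $363.27
Net pay = $2,977.56 − $363.27 = $2,614.29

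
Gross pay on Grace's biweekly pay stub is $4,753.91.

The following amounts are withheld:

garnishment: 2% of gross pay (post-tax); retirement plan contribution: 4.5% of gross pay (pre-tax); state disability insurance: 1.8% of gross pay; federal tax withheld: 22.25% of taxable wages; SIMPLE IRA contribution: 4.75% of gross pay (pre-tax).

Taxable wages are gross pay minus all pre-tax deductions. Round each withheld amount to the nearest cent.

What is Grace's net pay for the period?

$3,173.62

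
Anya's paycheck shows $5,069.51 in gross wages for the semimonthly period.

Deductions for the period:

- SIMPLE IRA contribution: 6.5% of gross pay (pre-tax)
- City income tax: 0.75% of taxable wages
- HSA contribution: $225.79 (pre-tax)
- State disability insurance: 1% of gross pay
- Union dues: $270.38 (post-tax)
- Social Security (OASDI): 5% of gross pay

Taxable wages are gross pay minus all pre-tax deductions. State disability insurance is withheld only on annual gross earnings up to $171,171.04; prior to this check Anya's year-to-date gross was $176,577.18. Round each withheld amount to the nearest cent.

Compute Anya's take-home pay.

HSA contribution: $225.79
SIMPLE IRA contribution: $5,069.51 × 0.065 = $329.52
Pre-tax total = $225.79 + $329.52 = $555.31
Taxable wages = $5,069.51 − $555.31 = $4,514.20
City income tax: $4,514.20 × 0.0075 = $33.86
Social Security (OASDI): $5,069.51 × 0.05 = $253.48
State disability insurance: annual cap $171,171.04 already reached (YTD $176,577.18), so $0.00
Union dues: $270.38
Total deductions = $225.79 + $329.52 + $33.86 + $253.48 + $0.00 + $270.38 = $1,113.03
Net pay = $5,069.51 − $1,113.03 = $3,956.48

$3,956.48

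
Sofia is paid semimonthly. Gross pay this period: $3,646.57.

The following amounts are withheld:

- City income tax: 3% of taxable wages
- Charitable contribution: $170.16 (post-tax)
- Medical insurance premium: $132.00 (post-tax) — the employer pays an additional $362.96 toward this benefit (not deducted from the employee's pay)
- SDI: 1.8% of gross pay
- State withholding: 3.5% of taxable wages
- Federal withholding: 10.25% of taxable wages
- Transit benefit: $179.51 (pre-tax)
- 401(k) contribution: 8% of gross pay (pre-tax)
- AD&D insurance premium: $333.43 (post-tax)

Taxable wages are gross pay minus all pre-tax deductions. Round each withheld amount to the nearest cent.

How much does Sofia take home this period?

Transit benefit: $179.51
401(k) contribution: $3,646.57 × 0.08 = $291.73
Pre-tax total = $179.51 + $291.73 = $471.24
Taxable wages = $3,646.57 − $471.24 = $3,175.33
State withholding: $3,175.33 × 0.035 = $111.14
City income tax: $3,175.33 × 0.03 = $95.26
Federal withholding: $3,175.33 × 0.1025 = $325.47
SDI: $3,646.57 × 0.018 = $65.64
Charitable contribution: $170.16
Medical insurance premium: $132.00
AD&D insurance premium: $333.43
(Employer's $362.96 toward medical insurance premium is not withheld from the employee.)
Total deductions = $179.51 + $291.73 + $111.14 + $95.26 + $325.47 + $65.64 + $170.16 + $132.00 + $333.43 = $1,704.34
Net pay = $3,646.57 − $1,704.34 = $1,942.23

$1,942.23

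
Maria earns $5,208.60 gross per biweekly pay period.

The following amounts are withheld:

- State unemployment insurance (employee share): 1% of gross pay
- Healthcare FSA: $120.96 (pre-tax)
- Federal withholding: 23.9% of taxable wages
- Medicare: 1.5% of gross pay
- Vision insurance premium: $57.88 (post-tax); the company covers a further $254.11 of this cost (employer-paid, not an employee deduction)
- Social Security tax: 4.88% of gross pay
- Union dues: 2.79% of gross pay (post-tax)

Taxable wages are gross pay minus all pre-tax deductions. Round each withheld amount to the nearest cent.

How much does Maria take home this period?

$3,284.09

Healthcare FSA: $120.96
Taxable wages = $5,208.60 − $120.96 = $5,087.64
Federal withholding: $5,087.64 × 0.239 = $1,215.95
Social Security tax: $5,208.60 × 0.0488 = $254.18
Medicare: $5,208.60 × 0.015 = $78.13
State unemployment insurance (employee share): $5,208.60 × 0.01 = $52.09
Union dues: $5,208.60 × 0.0279 = $145.32
Vision insurance premium: $57.88
(Employer's $254.11 toward vision insurance premium is not withheld from the employee.)
Total deductions = $120.96 + $1,215.95 + $254.18 + $78.13 + $52.09 + $145.32 + $57.88 = $1,924.51
Net pay = $5,208.60 − $1,924.51 = $3,284.09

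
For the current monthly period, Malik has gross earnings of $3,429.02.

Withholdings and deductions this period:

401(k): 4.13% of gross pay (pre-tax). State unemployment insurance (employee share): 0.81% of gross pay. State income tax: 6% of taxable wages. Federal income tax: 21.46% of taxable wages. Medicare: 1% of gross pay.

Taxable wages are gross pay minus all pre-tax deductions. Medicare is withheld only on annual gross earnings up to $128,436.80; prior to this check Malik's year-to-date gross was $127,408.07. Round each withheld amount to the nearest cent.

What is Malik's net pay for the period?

$2,346.61

401(k): $3,429.02 × 0.0413 = $141.62
Taxable wages = $3,429.02 − $141.62 = $3,287.40
Federal income tax: $3,287.40 × 0.2146 = $705.48
State income tax: $3,287.40 × 0.06 = $197.24
Medicare: only $128,436.80 − $127,408.07 = $1,028.73 of this check is subject → $1,028.73 × 0.01 = $10.29
State unemployment insurance (employee share): $3,429.02 × 0.0081 = $27.78
Total deductions = $141.62 + $705.48 + $197.24 + $10.29 + $27.78 = $1,082.41
Net pay = $3,429.02 − $1,082.41 = $2,346.61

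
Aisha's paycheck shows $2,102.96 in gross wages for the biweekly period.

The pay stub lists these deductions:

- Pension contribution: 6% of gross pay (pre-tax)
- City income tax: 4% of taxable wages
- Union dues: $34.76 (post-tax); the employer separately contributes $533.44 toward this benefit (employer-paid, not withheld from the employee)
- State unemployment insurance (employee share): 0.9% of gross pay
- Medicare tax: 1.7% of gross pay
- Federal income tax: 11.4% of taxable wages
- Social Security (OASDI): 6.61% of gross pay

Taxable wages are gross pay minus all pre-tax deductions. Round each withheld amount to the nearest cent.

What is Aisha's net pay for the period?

$1,443.91

Pension contribution: $2,102.96 × 0.06 = $126.18
Taxable wages = $2,102.96 − $126.18 = $1,976.78
City income tax: $1,976.78 × 0.04 = $79.07
Federal income tax: $1,976.78 × 0.114 = $225.35
Social Security (OASDI): $2,102.96 × 0.0661 = $139.01
State unemployment insurance (employee share): $2,102.96 × 0.009 = $18.93
Medicare tax: $2,102.96 × 0.017 = $35.75
Union dues: $34.76
(Employer's $533.44 toward union dues is not withheld from the employee.)
Total deductions = $126.18 + $79.07 + $225.35 + $139.01 + $18.93 + $35.75 + $34.76 = $659.05
Net pay = $2,102.96 − $659.05 = $1,443.91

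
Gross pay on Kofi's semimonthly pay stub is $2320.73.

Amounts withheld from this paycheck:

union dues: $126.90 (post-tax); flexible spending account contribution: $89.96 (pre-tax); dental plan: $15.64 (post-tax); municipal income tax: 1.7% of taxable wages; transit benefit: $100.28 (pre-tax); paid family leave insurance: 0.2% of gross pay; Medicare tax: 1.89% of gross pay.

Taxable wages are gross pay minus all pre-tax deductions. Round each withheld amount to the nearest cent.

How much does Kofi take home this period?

$1903.23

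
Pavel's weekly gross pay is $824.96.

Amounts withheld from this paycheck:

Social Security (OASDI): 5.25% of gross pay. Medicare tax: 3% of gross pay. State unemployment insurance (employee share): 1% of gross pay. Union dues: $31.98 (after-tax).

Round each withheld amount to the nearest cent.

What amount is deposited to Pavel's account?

Social Security (OASDI): $824.96 × 0.0525 = $43.31
State unemployment insurance (employee share): $824.96 × 0.01 = $8.25
Medicare tax: $824.96 × 0.03 = $24.75
Union dues: $31.98
Total deductions = $43.31 + $8.25 + $24.75 + $31.98 = $108.29
Net pay = $824.96 − $108.29 = $716.67

$716.67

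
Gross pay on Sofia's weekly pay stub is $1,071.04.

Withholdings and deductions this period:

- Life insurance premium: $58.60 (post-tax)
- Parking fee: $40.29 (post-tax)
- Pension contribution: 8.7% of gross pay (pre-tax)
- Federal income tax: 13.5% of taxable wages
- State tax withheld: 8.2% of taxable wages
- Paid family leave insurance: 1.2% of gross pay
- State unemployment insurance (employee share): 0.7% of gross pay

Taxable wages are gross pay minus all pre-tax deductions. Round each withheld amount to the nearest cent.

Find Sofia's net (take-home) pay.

$646.43

Pension contribution: $1,071.04 × 0.087 = $93.18
Taxable wages = $1,071.04 − $93.18 = $977.86
State tax withheld: $977.86 × 0.082 = $80.18
Federal income tax: $977.86 × 0.135 = $132.01
State unemployment insurance (employee share): $1,071.04 × 0.007 = $7.50
Paid family leave insurance: $1,071.04 × 0.012 = $12.85
Parking fee: $40.29
Life insurance premium: $58.60
Total deductions = $93.18 + $80.18 + $132.01 + $7.50 + $12.85 + $40.29 + $58.60 = $424.61
Net pay = $1,071.04 − $424.61 = $646.43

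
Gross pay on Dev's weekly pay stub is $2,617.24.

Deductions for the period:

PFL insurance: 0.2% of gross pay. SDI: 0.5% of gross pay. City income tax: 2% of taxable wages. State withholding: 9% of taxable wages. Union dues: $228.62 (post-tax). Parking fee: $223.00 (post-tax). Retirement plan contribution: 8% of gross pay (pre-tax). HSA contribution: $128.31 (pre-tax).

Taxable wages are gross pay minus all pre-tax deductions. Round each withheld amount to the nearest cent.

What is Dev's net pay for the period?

HSA contribution: $128.31
Retirement plan contribution: $2,617.24 × 0.08 = $209.38
Pre-tax total = $128.31 + $209.38 = $337.69
Taxable wages = $2,617.24 − $337.69 = $2,279.55
State withholding: $2,279.55 × 0.09 = $205.16
City income tax: $2,279.55 × 0.02 = $45.59
PFL insurance: $2,617.24 × 0.002 = $5.23
SDI: $2,617.24 × 0.005 = $13.09
Union dues: $228.62
Parking fee: $223.00
Total deductions = $128.31 + $209.38 + $205.16 + $45.59 + $5.23 + $13.09 + $228.62 + $223.00 = $1,058.38
Net pay = $2,617.24 − $1,058.38 = $1,558.86

$1,558.86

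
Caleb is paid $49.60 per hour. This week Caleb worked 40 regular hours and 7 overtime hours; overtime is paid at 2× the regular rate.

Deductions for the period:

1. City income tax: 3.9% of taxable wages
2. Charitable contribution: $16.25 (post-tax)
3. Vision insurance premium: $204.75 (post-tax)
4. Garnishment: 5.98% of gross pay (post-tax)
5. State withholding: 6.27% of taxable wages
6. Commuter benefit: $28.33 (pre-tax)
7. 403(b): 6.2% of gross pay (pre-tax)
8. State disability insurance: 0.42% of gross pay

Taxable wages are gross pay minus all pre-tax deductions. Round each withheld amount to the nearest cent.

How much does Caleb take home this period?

$1,838.96

Regular pay: 40 × $49.60 = $1,984.00
Overtime pay: 7 × $49.60 × 2 = $694.40
Gross pay = $1,984.00 + $694.40 = $2,678.40
Commuter benefit: $28.33
403(b): $2,678.40 × 0.062 = $166.06
Pre-tax total = $28.33 + $166.06 = $194.39
Taxable wages = $2,678.40 − $194.39 = $2,484.01
State withholding: $2,484.01 × 0.0627 = $155.75
City income tax: $2,484.01 × 0.039 = $96.88
State disability insurance: $2,678.40 × 0.0042 = $11.25
Garnishment: $2,678.40 × 0.0598 = $160.17
Vision insurance premium: $204.75
Charitable contribution: $16.25
Total deductions = $28.33 + $166.06 + $155.75 + $96.88 + $11.25 + $160.17 + $204.75 + $16.25 = $839.44
Net pay = $2,678.40 − $839.44 = $1,838.96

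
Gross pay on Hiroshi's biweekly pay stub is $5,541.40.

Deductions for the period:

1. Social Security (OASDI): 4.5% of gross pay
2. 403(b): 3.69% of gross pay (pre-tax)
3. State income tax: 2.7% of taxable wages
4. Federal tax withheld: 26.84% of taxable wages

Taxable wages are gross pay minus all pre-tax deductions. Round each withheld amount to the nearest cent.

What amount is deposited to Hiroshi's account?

403(b): $5,541.40 × 0.0369 = $204.48
Taxable wages = $5,541.40 − $204.48 = $5,336.92
State income tax: $5,336.92 × 0.027 = $144.10
Federal tax withheld: $5,336.92 × 0.2684 = $1,432.43
Social Security (OASDI): $5,541.40 × 0.045 = $249.36
Total deductions = $204.48 + $144.10 + $1,432.43 + $249.36 = $2,030.37
Net pay = $5,541.40 − $2,030.37 = $3,511.03

$3,511.03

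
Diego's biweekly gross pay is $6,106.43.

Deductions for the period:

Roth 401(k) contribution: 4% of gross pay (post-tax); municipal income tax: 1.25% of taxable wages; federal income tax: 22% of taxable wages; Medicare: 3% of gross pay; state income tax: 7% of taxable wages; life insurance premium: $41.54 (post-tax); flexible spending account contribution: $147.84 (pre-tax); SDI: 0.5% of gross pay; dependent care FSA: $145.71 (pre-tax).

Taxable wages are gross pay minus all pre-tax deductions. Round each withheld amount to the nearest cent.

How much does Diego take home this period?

Dependent care FSA: $145.71
Flexible spending account contribution: $147.84
Pre-tax total = $145.71 + $147.84 = $293.55
Taxable wages = $6,106.43 − $293.55 = $5,812.88
State income tax: $5,812.88 × 0.07 = $406.90
Municipal income tax: $5,812.88 × 0.0125 = $72.66
Federal income tax: $5,812.88 × 0.22 = $1,278.83
Medicare: $6,106.43 × 0.03 = $183.19
SDI: $6,106.43 × 0.005 = $30.53
Roth 401(k) contribution: $6,106.43 × 0.04 = $244.26
Life insurance premium: $41.54
Total deductions = $145.71 + $147.84 + $406.90 + $72.66 + $1,278.83 + $183.19 + $30.53 + $244.26 + $41.54 = $2,551.46
Net pay = $6,106.43 − $2,551.46 = $3,554.97

$3,554.97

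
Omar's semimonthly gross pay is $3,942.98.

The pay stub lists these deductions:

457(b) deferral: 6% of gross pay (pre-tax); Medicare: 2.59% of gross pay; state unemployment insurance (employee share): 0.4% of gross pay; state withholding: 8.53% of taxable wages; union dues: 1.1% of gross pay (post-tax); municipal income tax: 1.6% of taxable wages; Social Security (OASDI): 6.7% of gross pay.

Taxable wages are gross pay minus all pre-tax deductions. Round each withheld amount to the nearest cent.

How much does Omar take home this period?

$2,905.50

457(b) deferral: $3,942.98 × 0.06 = $236.58
Taxable wages = $3,942.98 − $236.58 = $3,706.40
Municipal income tax: $3,706.40 × 0.016 = $59.30
State withholding: $3,706.40 × 0.0853 = $316.16
Social Security (OASDI): $3,942.98 × 0.067 = $264.18
Medicare: $3,942.98 × 0.0259 = $102.12
State unemployment insurance (employee share): $3,942.98 × 0.004 = $15.77
Union dues: $3,942.98 × 0.011 = $43.37
Total deductions = $236.58 + $59.30 + $316.16 + $264.18 + $102.12 + $15.77 + $43.37 = $1,037.48
Net pay = $3,942.98 − $1,037.48 = $2,905.50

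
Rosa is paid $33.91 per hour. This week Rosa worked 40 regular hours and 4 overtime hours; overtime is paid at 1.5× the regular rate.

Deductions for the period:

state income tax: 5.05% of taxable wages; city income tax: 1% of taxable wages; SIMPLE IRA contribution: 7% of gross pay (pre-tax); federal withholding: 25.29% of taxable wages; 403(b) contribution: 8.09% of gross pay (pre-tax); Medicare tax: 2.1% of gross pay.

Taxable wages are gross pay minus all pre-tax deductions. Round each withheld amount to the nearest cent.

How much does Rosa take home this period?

Regular pay: 40 × $33.91 = $1,356.40
Overtime pay: 4 × $33.91 × 1.5 = $203.46
Gross pay = $1,356.40 + $203.46 = $1,559.86
SIMPLE IRA contribution: $1,559.86 × 0.07 = $109.19
403(b) contribution: $1,559.86 × 0.0809 = $126.19
Pre-tax total = $109.19 + $126.19 = $235.38
Taxable wages = $1,559.86 − $235.38 = $1,324.48
City income tax: $1,324.48 × 0.01 = $13.24
State income tax: $1,324.48 × 0.0505 = $66.89
Federal withholding: $1,324.48 × 0.2529 = $334.96
Medicare tax: $1,559.86 × 0.021 = $32.76
Total deductions = $109.19 + $126.19 + $13.24 + $66.89 + $334.96 + $32.76 = $683.23
Net pay = $1,559.86 − $683.23 = $876.63

$876.63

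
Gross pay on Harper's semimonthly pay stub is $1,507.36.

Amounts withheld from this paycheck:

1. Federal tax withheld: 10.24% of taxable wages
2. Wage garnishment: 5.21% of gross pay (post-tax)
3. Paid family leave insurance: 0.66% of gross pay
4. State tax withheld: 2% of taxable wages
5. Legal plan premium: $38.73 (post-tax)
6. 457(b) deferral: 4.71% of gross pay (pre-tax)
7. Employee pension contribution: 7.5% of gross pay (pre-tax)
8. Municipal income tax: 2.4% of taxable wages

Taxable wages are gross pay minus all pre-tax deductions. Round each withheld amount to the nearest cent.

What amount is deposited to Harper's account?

Employee pension contribution: $1,507.36 × 0.075 = $113.05
457(b) deferral: $1,507.36 × 0.0471 = $71.00
Pre-tax total = $113.05 + $71.00 = $184.05
Taxable wages = $1,507.36 − $184.05 = $1,323.31
State tax withheld: $1,323.31 × 0.02 = $26.47
Municipal income tax: $1,323.31 × 0.024 = $31.76
Federal tax withheld: $1,323.31 × 0.1024 = $135.51
Paid family leave insurance: $1,507.36 × 0.0066 = $9.95
Wage garnishment: $1,507.36 × 0.0521 = $78.53
Legal plan premium: $38.73
Total deductions = $113.05 + $71.00 + $26.47 + $31.76 + $135.51 + $9.95 + $78.53 + $38.73 = $505.00
Net pay = $1,507.36 − $505.00 = $1,002.36

$1,002.36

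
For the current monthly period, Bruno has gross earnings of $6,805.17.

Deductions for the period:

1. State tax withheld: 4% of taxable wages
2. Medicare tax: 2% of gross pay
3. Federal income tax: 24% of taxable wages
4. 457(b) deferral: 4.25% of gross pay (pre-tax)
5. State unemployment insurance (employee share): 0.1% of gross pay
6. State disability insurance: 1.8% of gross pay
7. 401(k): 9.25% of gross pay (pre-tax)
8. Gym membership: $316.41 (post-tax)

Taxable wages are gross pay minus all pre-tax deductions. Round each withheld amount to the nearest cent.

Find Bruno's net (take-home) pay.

457(b) deferral: $6,805.17 × 0.0425 = $289.22
401(k): $6,805.17 × 0.0925 = $629.48
Pre-tax total = $289.22 + $629.48 = $918.70
Taxable wages = $6,805.17 − $918.70 = $5,886.47
Federal income tax: $5,886.47 × 0.24 = $1,412.75
State tax withheld: $5,886.47 × 0.04 = $235.46
State unemployment insurance (employee share): $6,805.17 × 0.001 = $6.81
State disability insurance: $6,805.17 × 0.018 = $122.49
Medicare tax: $6,805.17 × 0.02 = $136.10
Gym membership: $316.41
Total deductions = $289.22 + $629.48 + $1,412.75 + $235.46 + $6.81 + $122.49 + $136.10 + $316.41 = $3,148.72
Net pay = $6,805.17 − $3,148.72 = $3,656.45

$3,656.45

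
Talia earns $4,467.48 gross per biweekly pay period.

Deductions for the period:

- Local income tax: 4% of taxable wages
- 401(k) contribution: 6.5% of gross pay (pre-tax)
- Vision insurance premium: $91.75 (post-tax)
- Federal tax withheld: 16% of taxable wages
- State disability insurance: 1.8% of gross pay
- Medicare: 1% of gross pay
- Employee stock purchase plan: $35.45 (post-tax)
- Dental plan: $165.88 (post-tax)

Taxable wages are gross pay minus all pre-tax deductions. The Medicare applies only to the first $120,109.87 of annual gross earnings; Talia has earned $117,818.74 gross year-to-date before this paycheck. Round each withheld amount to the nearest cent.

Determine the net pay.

401(k) contribution: $4,467.48 × 0.065 = $290.39
Taxable wages = $4,467.48 − $290.39 = $4,177.09
Federal tax withheld: $4,177.09 × 0.16 = $668.33
Local income tax: $4,177.09 × 0.04 = $167.08
Medicare: only $120,109.87 − $117,818.74 = $2,291.13 of this check is subject → $2,291.13 × 0.01 = $22.91
State disability insurance: $4,467.48 × 0.018 = $80.41
Employee stock purchase plan: $35.45
Dental plan: $165.88
Vision insurance premium: $91.75
Total deductions = $290.39 + $668.33 + $167.08 + $22.91 + $80.41 + $35.45 + $165.88 + $91.75 = $1,522.20
Net pay = $4,467.48 − $1,522.20 = $2,945.28

$2,945.28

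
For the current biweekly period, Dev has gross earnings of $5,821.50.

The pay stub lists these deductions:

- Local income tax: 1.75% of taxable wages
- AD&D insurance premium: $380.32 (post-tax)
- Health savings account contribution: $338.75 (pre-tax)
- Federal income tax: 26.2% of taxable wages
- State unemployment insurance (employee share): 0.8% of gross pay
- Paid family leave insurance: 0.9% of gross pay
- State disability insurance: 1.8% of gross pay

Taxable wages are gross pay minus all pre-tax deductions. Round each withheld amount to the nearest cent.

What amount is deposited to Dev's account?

Health savings account contribution: $338.75
Taxable wages = $5,821.50 − $338.75 = $5,482.75
Federal income tax: $5,482.75 × 0.262 = $1,436.48
Local income tax: $5,482.75 × 0.0175 = $95.95
State unemployment insurance (employee share): $5,821.50 × 0.008 = $46.57
Paid family leave insurance: $5,821.50 × 0.009 = $52.39
State disability insurance: $5,821.50 × 0.018 = $104.79
AD&D insurance premium: $380.32
Total deductions = $338.75 + $1,436.48 + $95.95 + $46.57 + $52.39 + $104.79 + $380.32 = $2,455.25
Net pay = $5,821.50 − $2,455.25 = $3,366.25

$3,366.25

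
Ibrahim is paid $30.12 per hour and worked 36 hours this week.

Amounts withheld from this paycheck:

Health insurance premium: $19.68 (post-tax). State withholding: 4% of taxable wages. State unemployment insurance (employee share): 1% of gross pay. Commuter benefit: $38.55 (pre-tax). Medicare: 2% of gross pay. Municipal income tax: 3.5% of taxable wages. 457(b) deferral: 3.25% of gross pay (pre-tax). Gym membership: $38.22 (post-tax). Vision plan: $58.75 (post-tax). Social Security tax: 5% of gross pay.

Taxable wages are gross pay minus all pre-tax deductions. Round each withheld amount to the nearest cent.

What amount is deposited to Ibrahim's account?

Gross pay: 36 × $30.12 = $1,084.32
Commuter benefit: $38.55
457(b) deferral: $1,084.32 × 0.0325 = $35.24
Pre-tax total = $38.55 + $35.24 = $73.79
Taxable wages = $1,084.32 − $73.79 = $1,010.53
Municipal income tax: $1,010.53 × 0.035 = $35.37
State withholding: $1,010.53 × 0.04 = $40.42
Social Security tax: $1,084.32 × 0.05 = $54.22
State unemployment insurance (employee share): $1,084.32 × 0.01 = $10.84
Medicare: $1,084.32 × 0.02 = $21.69
Gym membership: $38.22
Vision plan: $58.75
Health insurance premium: $19.68
Total deductions = $38.55 + $35.24 + $35.37 + $40.42 + $54.22 + $10.84 + $21.69 + $38.22 + $58.75 + $19.68 = $352.98
Net pay = $1,084.32 − $352.98 = $731.34

$731.34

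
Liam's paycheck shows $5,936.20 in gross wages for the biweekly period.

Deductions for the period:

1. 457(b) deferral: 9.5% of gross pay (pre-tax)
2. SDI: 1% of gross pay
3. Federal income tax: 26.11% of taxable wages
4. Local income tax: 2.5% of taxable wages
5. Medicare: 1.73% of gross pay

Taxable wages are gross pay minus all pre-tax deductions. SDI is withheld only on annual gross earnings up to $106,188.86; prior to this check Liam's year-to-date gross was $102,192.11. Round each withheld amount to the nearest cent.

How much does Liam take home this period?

457(b) deferral: $5,936.20 × 0.095 = $563.94
Taxable wages = $5,936.20 − $563.94 = $5,372.26
Local income tax: $5,372.26 × 0.025 = $134.31
Federal income tax: $5,372.26 × 0.2611 = $1,402.70
SDI: only $106,188.86 − $102,192.11 = $3,996.75 of this check is subject → $3,996.75 × 0.01 = $39.97
Medicare: $5,936.20 × 0.0173 = $102.70
Total deductions = $563.94 + $134.31 + $1,402.70 + $39.97 + $102.70 = $2,243.62
Net pay = $5,936.20 − $2,243.62 = $3,692.58

$3,692.58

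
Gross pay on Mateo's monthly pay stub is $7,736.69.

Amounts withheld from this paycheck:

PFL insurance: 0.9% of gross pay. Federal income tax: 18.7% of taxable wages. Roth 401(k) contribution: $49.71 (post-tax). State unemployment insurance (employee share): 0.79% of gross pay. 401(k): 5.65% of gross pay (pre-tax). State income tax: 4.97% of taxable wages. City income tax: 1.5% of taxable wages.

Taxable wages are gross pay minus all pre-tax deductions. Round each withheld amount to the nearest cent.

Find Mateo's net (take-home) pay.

$5,281.81

401(k): $7,736.69 × 0.0565 = $437.12
Taxable wages = $7,736.69 − $437.12 = $7,299.57
Federal income tax: $7,299.57 × 0.187 = $1,365.02
City income tax: $7,299.57 × 0.015 = $109.49
State income tax: $7,299.57 × 0.0497 = $362.79
PFL insurance: $7,736.69 × 0.009 = $69.63
State unemployment insurance (employee share): $7,736.69 × 0.0079 = $61.12
Roth 401(k) contribution: $49.71
Total deductions = $437.12 + $1,365.02 + $109.49 + $362.79 + $69.63 + $61.12 + $49.71 = $2,454.88
Net pay = $7,736.69 − $2,454.88 = $5,281.81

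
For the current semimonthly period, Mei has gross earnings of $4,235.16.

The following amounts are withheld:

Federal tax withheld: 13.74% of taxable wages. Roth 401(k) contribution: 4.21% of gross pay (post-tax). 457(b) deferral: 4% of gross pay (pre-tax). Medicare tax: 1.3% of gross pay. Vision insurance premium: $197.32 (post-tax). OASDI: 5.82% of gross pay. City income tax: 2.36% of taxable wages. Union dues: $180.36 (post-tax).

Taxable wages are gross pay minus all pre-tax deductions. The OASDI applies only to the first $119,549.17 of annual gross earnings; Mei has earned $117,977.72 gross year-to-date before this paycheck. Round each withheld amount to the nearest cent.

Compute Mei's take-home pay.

$2,708.67

457(b) deferral: $4,235.16 × 0.04 = $169.41
Taxable wages = $4,235.16 − $169.41 = $4,065.75
City income tax: $4,065.75 × 0.0236 = $95.95
Federal tax withheld: $4,065.75 × 0.1374 = $558.63
OASDI: only $119,549.17 − $117,977.72 = $1,571.45 of this check is subject → $1,571.45 × 0.0582 = $91.46
Medicare tax: $4,235.16 × 0.013 = $55.06
Vision insurance premium: $197.32
Roth 401(k) contribution: $4,235.16 × 0.0421 = $178.30
Union dues: $180.36
Total deductions = $169.41 + $95.95 + $558.63 + $91.46 + $55.06 + $197.32 + $178.30 + $180.36 = $1,526.49
Net pay = $4,235.16 − $1,526.49 = $2,708.67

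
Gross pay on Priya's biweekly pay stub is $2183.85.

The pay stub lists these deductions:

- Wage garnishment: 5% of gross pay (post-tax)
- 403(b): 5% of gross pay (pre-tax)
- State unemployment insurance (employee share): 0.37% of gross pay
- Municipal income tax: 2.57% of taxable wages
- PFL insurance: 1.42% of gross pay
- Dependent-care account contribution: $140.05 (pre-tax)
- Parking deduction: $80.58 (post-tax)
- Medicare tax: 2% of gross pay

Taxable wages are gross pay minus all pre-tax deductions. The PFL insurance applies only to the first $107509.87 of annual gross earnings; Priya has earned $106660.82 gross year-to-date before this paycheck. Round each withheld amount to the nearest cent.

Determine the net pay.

Dependent-care account contribution: $140.05
403(b): $2183.85 × 0.05 = $109.19
Pre-tax total = $140.05 + $109.19 = $249.24
Taxable wages = $2183.85 − $249.24 = $1934.61
Municipal income tax: $1934.61 × 0.0257 = $49.72
Medicare tax: $2183.85 × 0.02 = $43.68
State unemployment insurance (employee share): $2183.85 × 0.0037 = $8.08
PFL insurance: only $107509.87 − $106660.82 = $849.05 of this check is subject → $849.05 × 0.0142 = $12.06
Parking deduction: $80.58
Wage garnishment: $2183.85 × 0.05 = $109.19
Total deductions = $140.05 + $109.19 + $49.72 + $43.68 + $8.08 + $12.06 + $80.58 + $109.19 = $552.55
Net pay = $2183.85 − $552.55 = $1631.30

$1631.30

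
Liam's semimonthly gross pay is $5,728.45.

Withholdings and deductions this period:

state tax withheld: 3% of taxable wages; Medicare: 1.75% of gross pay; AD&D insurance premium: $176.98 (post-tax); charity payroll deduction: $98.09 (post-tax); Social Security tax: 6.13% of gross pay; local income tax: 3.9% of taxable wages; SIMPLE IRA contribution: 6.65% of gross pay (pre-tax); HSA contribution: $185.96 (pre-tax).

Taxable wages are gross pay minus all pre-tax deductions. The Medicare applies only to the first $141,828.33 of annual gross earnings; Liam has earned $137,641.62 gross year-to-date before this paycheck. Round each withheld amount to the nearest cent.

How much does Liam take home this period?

$4,105.91

SIMPLE IRA contribution: $5,728.45 × 0.0665 = $380.94
HSA contribution: $185.96
Pre-tax total = $380.94 + $185.96 = $566.90
Taxable wages = $5,728.45 − $566.90 = $5,161.55
Local income tax: $5,161.55 × 0.039 = $201.30
State tax withheld: $5,161.55 × 0.03 = $154.85
Medicare: only $141,828.33 − $137,641.62 = $4,186.71 of this check is subject → $4,186.71 × 0.0175 = $73.27
Social Security tax: $5,728.45 × 0.0613 = $351.15
Charity payroll deduction: $98.09
AD&D insurance premium: $176.98
Total deductions = $380.94 + $185.96 + $201.30 + $154.85 + $73.27 + $351.15 + $98.09 + $176.98 = $1,622.54
Net pay = $5,728.45 − $1,622.54 = $4,105.91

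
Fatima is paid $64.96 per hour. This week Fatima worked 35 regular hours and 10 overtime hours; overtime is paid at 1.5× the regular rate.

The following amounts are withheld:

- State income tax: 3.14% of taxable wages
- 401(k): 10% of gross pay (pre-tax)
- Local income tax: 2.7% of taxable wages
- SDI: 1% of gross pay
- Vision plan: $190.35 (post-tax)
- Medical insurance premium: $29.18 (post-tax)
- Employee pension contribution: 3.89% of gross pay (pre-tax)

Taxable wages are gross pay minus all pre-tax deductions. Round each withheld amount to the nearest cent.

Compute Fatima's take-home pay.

Regular pay: 35 × $64.96 = $2,273.60
Overtime pay: 10 × $64.96 × 1.5 = $974.40
Gross pay = $2,273.60 + $974.40 = $3,248.00
Employee pension contribution: $3,248.00 × 0.0389 = $126.35
401(k): $3,248.00 × 0.1 = $324.80
Pre-tax total = $126.35 + $324.80 = $451.15
Taxable wages = $3,248.00 − $451.15 = $2,796.85
State income tax: $2,796.85 × 0.0314 = $87.82
Local income tax: $2,796.85 × 0.027 = $75.51
SDI: $3,248.00 × 0.01 = $32.48
Vision plan: $190.35
Medical insurance premium: $29.18
Total deductions = $126.35 + $324.80 + $87.82 + $75.51 + $32.48 + $190.35 + $29.18 = $866.49
Net pay = $3,248.00 − $866.49 = $2,381.51

$2,381.51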